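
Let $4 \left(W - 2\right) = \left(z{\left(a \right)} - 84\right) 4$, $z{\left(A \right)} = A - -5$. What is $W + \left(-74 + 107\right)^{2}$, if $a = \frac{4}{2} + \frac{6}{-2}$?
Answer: $1011$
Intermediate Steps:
$a = -1$ ($a = 4 \cdot \frac{1}{2} + 6 \left(- \frac{1}{2}\right) = 2 - 3 = -1$)
$z{\left(A \right)} = 5 + A$ ($z{\left(A \right)} = A + 5 = 5 + A$)
$W = -78$ ($W = 2 + \frac{\left(\left(5 - 1\right) - 84\right) 4}{4} = 2 + \frac{\left(4 - 84\right) 4}{4} = 2 + \frac{\left(-80\right) 4}{4} = 2 + \frac{1}{4} \left(-320\right) = 2 - 80 = -78$)
$W + \left(-74 + 107\right)^{2} = -78 + \left(-74 + 107\right)^{2} = -78 + 33^{2} = -78 + 1089 = 1011$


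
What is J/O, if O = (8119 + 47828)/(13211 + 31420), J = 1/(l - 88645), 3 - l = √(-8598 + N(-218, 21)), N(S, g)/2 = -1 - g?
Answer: -219787839/24422148569849 + 4959*I*√8642/48844297139698 ≈ -8.9995e-6 + 9.4382e-9*I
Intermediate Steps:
N(S, g) = -2 - 2*g (N(S, g) = 2*(-1 - g) = -2 - 2*g)
l = 3 - I*√8642 (l = 3 - √(-8598 + (-2 - 2*21)) = 3 - √(-8598 + (-2 - 42)) = 3 - √(-8598 - 44) = 3 - √(-8642) = 3 - I*√8642 ≈ 3.0 - 92.962*I)
J = 1/(-88642 - I*√8642) (J = 1/((3 - I*√8642) - 88645) = 1/(-88642 - I*√8642) ≈ -1.1281e-5 + 1.18e-8*I)
O = 18649/14877 (O = 55947/44631 = 55947*(1/44631) = 18649/14877 ≈ 1.2535)
J/O = (I/(√8642 - 88642*I))/(18649/14877) = (I/(√8642 - 88642*I))*(14877/18649) = 14877*I/(18649*(√8642 - 88642*I))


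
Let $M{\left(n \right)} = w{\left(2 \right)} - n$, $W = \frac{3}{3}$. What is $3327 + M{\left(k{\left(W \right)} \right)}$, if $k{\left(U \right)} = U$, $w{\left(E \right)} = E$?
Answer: $3328$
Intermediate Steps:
$W = 1$ ($W = 3 \cdot \frac{1}{3} = 1$)
$M{\left(n \right)} = 2 - n$
$3327 + M{\left(k{\left(W \right)} \right)} = 3327 + \left(2 - 1\right) = 3327 + 1 = 3328$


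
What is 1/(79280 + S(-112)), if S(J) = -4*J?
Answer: 1/79728 ≈ 1.2543e-5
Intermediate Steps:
1/(79280 + S(-112)) = 1/(79280 - 4*(-112)) = 1/(79280 + 448) = 1/79728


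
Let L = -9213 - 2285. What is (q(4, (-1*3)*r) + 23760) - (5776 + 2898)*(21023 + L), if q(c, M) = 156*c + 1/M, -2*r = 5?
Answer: -1238931988/15 ≈ -8.2595e+7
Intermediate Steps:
r = -5/2 (r = -½*5 = -5/2 ≈ -2.5000)
L = -11498
q(c, M) = 1/M + 156*c
(q(4, (-1*3)*r) + 23760) - (5776 + 2898)*(21023 + L) = ((1/(-1*3*(-5/2)) + 156*4) + 23760) - (5776 + 2898)*(21023 - 11498) = ((1/(-3*(-5/2)) + 624) + 23760) - 8674*9525 = ((1/(15/2) + 624) + 23760) - 1*82619850 = ((2/15 + 624) + 23760) - 82619850 = (9362/15 + 23760) - 82619850 = 365762/15 - 82619850 = -1238931988/15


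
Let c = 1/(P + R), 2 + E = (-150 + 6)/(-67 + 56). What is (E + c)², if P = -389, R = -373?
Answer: 8640260209/70257924 ≈ 122.98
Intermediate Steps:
E = 122/11 (E = -2 + (-150 + 6)/(-67 + 56) = -2 - 144/(-11) = -2 - 144*(-1/11) = -2 + 144/11 = 122/11 ≈ 11.091)
c = -1/762 (c = 1/(-389 - 373) = 1/(-762) = -1/762 ≈ -0.0013123)
(E + c)² = (122/11 - 1/762)² = (92953/8382)² = 8640260209/70257924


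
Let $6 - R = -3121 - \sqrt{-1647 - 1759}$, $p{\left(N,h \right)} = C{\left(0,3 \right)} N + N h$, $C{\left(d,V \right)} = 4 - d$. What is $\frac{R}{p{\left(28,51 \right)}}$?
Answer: $\frac{3127}{1540} + \frac{i \sqrt{3406}}{1540} \approx 2.0305 + 0.037897 i$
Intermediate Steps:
$p{\left(N,h \right)} = 4 N + N h$ ($p{\left(N,h \right)} = \left(4 - 0\right) N + N h = \left(4 + 0\right) N + N h = 4 N + N h$)
$R = 3127 + i \sqrt{3406}$ ($R = 6 - \left(-3121 - \sqrt{-1647 - 1759}\right) = 6 - \left(-3121 - \sqrt{-3406}\right) = 6 - \left(-3121 - i \sqrt{3406}\right) = 6 + \left(3121 + i \sqrt{3406}\right) = 3127 + i \sqrt{3406} \approx 3127.0 + 58.361 i$)
$\frac{R}{p{\left(28,51 \right)}} = \frac{3127 + i \sqrt{3406}}{28 \left(4 + 51\right)} = \frac{3127 + i \sqrt{3406}}{28 \cdot 55} = \frac{3127 + i \sqrt{3406}}{1540} = \left(3127 + i \sqrt{3406}\right) \frac{1}{1540} = \frac{3127}{1540} + \frac{i \sqrt{3406}}{1540}$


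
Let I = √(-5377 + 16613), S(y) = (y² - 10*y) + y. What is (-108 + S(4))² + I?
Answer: 16490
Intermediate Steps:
S(y) = y² - 9*y
I = 106 (I = √11236 = 106)
(-108 + S(4))² + I = (-108 + 4*(-9 + 4))² + 106 = (-108 + 4*(-5))² + 106 = (-108 - 20)² + 106 = (-128)² + 106 = 16384 + 106 = 16490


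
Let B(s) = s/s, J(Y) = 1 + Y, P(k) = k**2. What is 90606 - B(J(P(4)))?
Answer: 90605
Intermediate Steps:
B(s) = 1
90606 - B(J(P(4))) = 90606 - 1*1 = 90606 - 1 = 90605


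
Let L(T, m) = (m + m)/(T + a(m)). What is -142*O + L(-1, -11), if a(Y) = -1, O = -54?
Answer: 7679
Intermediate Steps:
L(T, m) = 2*m/(-1 + T) (L(T, m) = (m + m)/(T - 1) = (2*m)/(-1 + T) = 2*m/(-1 + T))
-142*O + L(-1, -11) = -142*(-54) + 2*(-11)/(-1 - 1) = 7668 + 2*(-11)/(-2) = 7668 + 2*(-11)*(-½) = 7668 + 11 = 7679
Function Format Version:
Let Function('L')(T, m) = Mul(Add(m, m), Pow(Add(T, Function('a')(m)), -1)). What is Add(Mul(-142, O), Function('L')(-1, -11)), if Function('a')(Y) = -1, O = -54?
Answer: 7679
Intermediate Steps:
Function('L')(T, m) = Mul(2, m, Pow(Add(-1, T), -1)) (Function('L')(T, m) = Mul(Add(m, m), Pow(Add(T, -1), -1)) = Mul(Mul(2, m), Pow(Add(-1, T), -1)) = Mul(2, m, Pow(Add(-1, T), -1)))
Add(Mul(-142, O), Function('L')(-1, -11)) = Add(Mul(-142, -54), Mul(2, -11, Pow(Add(-1, -1), -1))) = Add(7668, Mul(2, -11, Pow(-2, -1))) = Add(7668, Mul(2, -11, Rational(-1, 2))) = Add(7668, 11) = 7679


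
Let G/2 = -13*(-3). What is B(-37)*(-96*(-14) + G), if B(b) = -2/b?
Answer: 2844/37 ≈ 76.865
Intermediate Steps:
G = 78 (G = 2*(-13*(-3)) = 2*39 = 78)
B(-37)*(-96*(-14) + G) = (-2/(-37))*(-96*(-14) + 78) = (-2*(-1/37))*(1344 + 78) = (2/37)*1422 = 2844/37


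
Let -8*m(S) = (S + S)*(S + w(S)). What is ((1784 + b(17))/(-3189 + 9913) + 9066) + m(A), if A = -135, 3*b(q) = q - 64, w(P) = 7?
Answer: 95741617/20172 ≈ 4746.3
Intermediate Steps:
b(q) = -64/3 + q/3 (b(q) = (q - 64)/3 = (-64 + q)/3 = -64/3 + q/3)
m(S) = -S*(7 + S)/4 (m(S) = -(S + S)*(S + 7)/8 = -2*S*(7 + S)/8 = -S*(7 + S)/4)
((1784 + b(17))/(-3189 + 9913) + 9066) + m(A) = ((1784 + (-64/3 + (1/3)*17))/(-3189 + 9913) + 9066) - 1/4*(-135)*(7 - 135) = ((1784 + (-64/3 + 17/3))/6724 + 9066) - 1/4*(-135)*(-128) = ((1784 - 47/3)*(1/6724) + 9066) - 4320 = ((5305/3)*(1/6724) + 9066) - 4320 = (5305/20172 + 9066) - 4320 = 182884657/20172 - 4320 = 95741617/20172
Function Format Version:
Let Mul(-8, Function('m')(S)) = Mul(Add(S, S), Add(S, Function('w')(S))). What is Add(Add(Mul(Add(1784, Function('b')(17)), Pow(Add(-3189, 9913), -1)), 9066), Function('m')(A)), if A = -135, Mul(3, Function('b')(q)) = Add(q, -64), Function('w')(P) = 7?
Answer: Rational(95741617, 20172) ≈ 4746.3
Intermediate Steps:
Function('b')(q) = Add(Rational(-64, 3), Mul(Rational(1, 3), q)) (Function('b')(q) = Mul(Rational(1, 3), Add(q, -64)) = Mul(Rational(1, 3), Add(-64, q)) = Add(Rational(-64, 3), Mul(Rational(1, 3), q)))
Function('m')(S) = Mul(Rational(-1, 4), S, Add(7, S)) (Function('m')(S) = Mul(Rational(-1, 8), Mul(Add(S, S), Add(S, 7))) = Mul(Rational(-1, 8), Mul(Mul(2, S), Add(7, S))) = Mul(Rational(-1, 8), Mul(2, S, Add(7, S))) = Mul(Rational(-1, 4), S, Add(7, S)))
Add(Add(Mul(Add(1784, Function('b')(17)), Pow(Add(-3189, 9913), -1)), 9066), Function('m')(A)) = Add(Add(Mul(Add(1784, Add(Rational(-64, 3), Mul(Rational(1, 3), 17))), Pow(Add(-3189, 9913), -1)), 9066), Mul(Rational(-1, 4), -135, Add(7, -135))) = Add(Add(Mul(Add(1784, Add(Rational(-64, 3), Rational(17, 3))), Pow(6724, -1)), 9066), Mul(Rational(-1, 4), -135, -128)) = Add(Add(Mul(Add(1784, Rational(-47, 3)), Rational(1, 6724)), 9066), -4320) = Add(Add(Mul(Rational(5305, 3), Rational(1, 6724)), 9066), -4320) = Add(Add(Rational(5305, 20172), 9066), -4320) = Add(Rational(182884657, 20172), -4320) = Rational(95741617, 20172)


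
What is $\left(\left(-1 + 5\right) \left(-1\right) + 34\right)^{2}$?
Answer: $900$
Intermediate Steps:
$\left(\left(-1 + 5\right) \left(-1\right) + 34\right)^{2} = \left(4 \left(-1\right) + 34\right)^{2} = \left(-4 + 34\right)^{2} = 30^{2} = 900$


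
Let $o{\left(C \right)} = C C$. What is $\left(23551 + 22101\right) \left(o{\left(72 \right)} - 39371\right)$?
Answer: $-1560704924$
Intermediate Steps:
$o{\left(C \right)} = C^{2}$
$\left(23551 + 22101\right) \left(o{\left(72 \right)} - 39371\right) = \left(23551 + 22101\right) \left(72^{2} - 39371\right) = 45652 \left(5184 - 39371\right) = 45652 \left(-34187\right) = -1560704924$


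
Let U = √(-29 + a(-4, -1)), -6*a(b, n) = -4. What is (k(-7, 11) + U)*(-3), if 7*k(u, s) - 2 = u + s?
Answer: -18/7 - I*√255 ≈ -2.5714 - 15.969*I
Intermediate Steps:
a(b, n) = ⅔ (a(b, n) = -⅙*(-4) = ⅔)
k(u, s) = 2/7 + s/7 + u/7 (k(u, s) = 2/7 + (u + s)/7 = 2/7 + (s + u)/7 = 2/7 + (s/7 + u/7) = 2/7 + s/7 + u/7)
U = I*√255/3 (U = √(-29 + ⅔) = √(-85/3) = I*√255/3 ≈ 5.3229*I)
(k(-7, 11) + U)*(-3) = ((2/7 + (⅐)*11 + (⅐)*(-7)) + I*√255/3)*(-3) = ((2/7 + 11/7 - 1) + I*√255/3)*(-3) = (6/7 + I*√255/3)*(-3) = -18/7 - I*√255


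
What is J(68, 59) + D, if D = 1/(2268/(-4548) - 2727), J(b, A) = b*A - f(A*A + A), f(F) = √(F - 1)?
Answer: 4147292285/1033722 - √3539 ≈ 3952.5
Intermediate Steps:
f(F) = √(-1 + F)
J(b, A) = -√(-1 + A + A²) + A*b (J(b, A) = b*A - √(-1 + (A*A + A)) = A*b - √(-1 + (A² + A)) = A*b - √(-1 + (A + A²)) = A*b - √(-1 + A + A²) = -√(-1 + A + A²) + A*b)
D = -379/1033722 (D = 1/(2268*(-1/4548) - 2727) = 1/(-189/379 - 2727) = 1/(-1033722/379) = -379/1033722 ≈ -0.00036664)
J(68, 59) + D = (-√(-1 + 59*(1 + 59)) + 59*68) - 379/1033722 = (-√(-1 + 59*60) + 4012) - 379/1033722 = (-√(-1 + 3540) + 4012) - 379/1033722 = (-√3539 + 4012) - 379/1033722 = (4012 - √3539) - 379/1033722 = 4147292285/1033722 - √3539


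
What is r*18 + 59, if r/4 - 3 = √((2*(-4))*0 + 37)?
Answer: 275 + 72*√37 ≈ 712.96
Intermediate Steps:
r = 12 + 4*√37 (r = 12 + 4*√((2*(-4))*0 + 37) = 12 + 4*√(-8*0 + 37) = 12 + 4*√(0 + 37) = 12 + 4*√37 ≈ 36.331)
r*18 + 59 = (12 + 4*√37)*18 + 59 = (216 + 72*√37) + 59 = 275 + 72*√37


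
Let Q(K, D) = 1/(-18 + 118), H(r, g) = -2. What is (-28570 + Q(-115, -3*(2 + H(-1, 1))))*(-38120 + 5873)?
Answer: 92129646753/100 ≈ 9.2130e+8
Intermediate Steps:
Q(K, D) = 1/100
(-28570 + Q(-115, -3*(2 + H(-1, 1))))*(-38120 + 5873) = (-28570 + 1/100)*(-38120 + 5873) = -2856999/100*(-32247) = 92129646753/100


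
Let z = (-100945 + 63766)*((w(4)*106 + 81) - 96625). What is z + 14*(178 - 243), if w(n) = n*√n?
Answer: 3557880674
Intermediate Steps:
w(n) = n^(3/2)
z = 3557881584 (z = (-100945 + 63766)*((4^(3/2)*106 + 81) - 96625) = -37179*((8*106 + 81) - 96625) = -37179*((848 + 81) - 96625) = -37179*(929 - 96625) = -37179*(-95696) = 3557881584)
z + 14*(178 - 243) = 3557881584 + 14*(178 - 243) = 3557881584 + 14*(-65) = 3557881584 - 910 = 3557880674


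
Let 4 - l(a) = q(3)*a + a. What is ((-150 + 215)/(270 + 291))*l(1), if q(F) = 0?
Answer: 65/187 ≈ 0.34759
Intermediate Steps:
l(a) = 4 - a (l(a) = 4 - (0*a + a) = 4 - (0 + a) = 4 - a)
((-150 + 215)/(270 + 291))*l(1) = ((-150 + 215)/(270 + 291))*(4 - 1*1) = (65/561)*(4 - 1) = (65*(1/561))*3 = (65/561)*3 = 65/187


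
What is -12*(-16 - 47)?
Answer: 756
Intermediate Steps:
-12*(-16 - 47) = -12*(-63) = 756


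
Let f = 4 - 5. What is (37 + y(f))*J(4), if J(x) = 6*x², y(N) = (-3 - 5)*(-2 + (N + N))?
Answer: 6624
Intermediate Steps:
f = -1
y(N) = 16 - 16*N (y(N) = -8*(-2 + 2*N) = 16 - 16*N)
(37 + y(f))*J(4) = (37 + (16 - 16*(-1)))*(6*4²) = (37 + (16 + 16))*(6*16) = (37 + 32)*96 = 69*96 = 6624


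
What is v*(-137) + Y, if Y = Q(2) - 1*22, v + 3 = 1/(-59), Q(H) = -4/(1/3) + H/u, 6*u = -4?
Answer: 22203/59 ≈ 376.32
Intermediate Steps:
u = -2/3 (u = (1/6)*(-4) = -2/3 ≈ -0.66667)
Q(H) = -12 - 3*H/2 (Q(H) = -4/(1/3) + H/(-2/3) = -4/1/3 + H*(-3/2) = -4*3 - 3*H/2 = -12 - 3*H/2)
v = -178/59 (v = -3 + 1/(-59) = -3 - 1/59 = -178/59 ≈ -3.0169)
Y = -37 (Y = (-12 - 3/2*2) - 1*22 = (-12 - 3) - 22 = -15 - 22 = -37)
v*(-137) + Y = -178/59*(-137) - 37 = 24386/59 - 37 = 22203/59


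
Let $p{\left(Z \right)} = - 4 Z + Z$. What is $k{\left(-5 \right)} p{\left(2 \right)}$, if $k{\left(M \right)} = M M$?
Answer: $-150$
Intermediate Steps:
$k{\left(M \right)} = M^{2}$
$p{\left(Z \right)} = - 3 Z$
$k{\left(-5 \right)} p{\left(2 \right)} = \left(-5\right)^{2} \left(\left(-3\right) 2\right) = 25 \left(-6\right) = -150$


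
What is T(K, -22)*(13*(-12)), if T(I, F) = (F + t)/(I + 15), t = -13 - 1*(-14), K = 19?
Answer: 1638/17 ≈ 96.353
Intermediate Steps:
t = 1 (t = -13 + 14 = 1)
T(I, F) = (1 + F)/(15 + I) (T(I, F) = (F + 1)/(I + 15) = (1 + F)/(15 + I))
T(K, -22)*(13*(-12)) = ((1 - 22)/(15 + 19))*(13*(-12)) = (-21/34)*(-156) = ((1/34)*(-21))*(-156) = -21/34*(-156) = 1638/17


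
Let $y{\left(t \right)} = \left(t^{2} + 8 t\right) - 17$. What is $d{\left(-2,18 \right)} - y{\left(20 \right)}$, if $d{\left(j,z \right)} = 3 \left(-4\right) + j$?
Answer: $-557$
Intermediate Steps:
$y{\left(t \right)} = -17 + t^{2} + 8 t$
$d{\left(j,z \right)} = -12 + j$
$d{\left(-2,18 \right)} - y{\left(20 \right)} = \left(-12 - 2\right) - \left(-17 + 20^{2} + 8 \cdot 20\right) = -14 - \left(-17 + 400 + 160\right) = -14 - 543 = -557$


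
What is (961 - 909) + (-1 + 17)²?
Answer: 308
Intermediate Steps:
(961 - 909) + (-1 + 17)² = 52 + 16² = 52 + 256 = 308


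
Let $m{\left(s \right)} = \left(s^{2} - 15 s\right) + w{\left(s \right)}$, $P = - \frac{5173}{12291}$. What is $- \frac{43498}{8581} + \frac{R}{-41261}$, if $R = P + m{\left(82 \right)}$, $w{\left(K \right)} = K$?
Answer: $- \frac{22647581240981}{4351759338531} \approx -5.2042$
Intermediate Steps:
$P = - \frac{5173}{12291}$ ($P = \left(-5173\right) \frac{1}{12291} = - \frac{5173}{12291} \approx -0.42088$)
$m{\left(s \right)} = s^{2} - 14 s$ ($m{\left(s \right)} = \left(s^{2} - 15 s\right) + s = s^{2} - 14 s$)
$R = \frac{68529443}{12291}$ ($R = - \frac{5173}{12291} + 82 \left(-14 + 82\right) = - \frac{5173}{12291} + 82 \cdot 68 = - \frac{5173}{12291} + 5576 = \frac{68529443}{12291} \approx 5575.6$)
$- \frac{43498}{8581} + \frac{R}{-41261} = - \frac{43498}{8581} + \frac{68529443}{12291 \left(-41261\right)} = \left(-43498\right) \frac{1}{8581} + \frac{68529443}{12291} \left(- \frac{1}{41261}\right) = - \frac{43498}{8581} - \frac{68529443}{507138951} = - \frac{22647581240981}{4351759338531}$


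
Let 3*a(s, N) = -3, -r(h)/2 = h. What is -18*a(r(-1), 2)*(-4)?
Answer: -72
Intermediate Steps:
r(h) = -2*h
a(s, N) = -1 (a(s, N) = (⅓)*(-3) = -1)
-18*a(r(-1), 2)*(-4) = -18*(-1)*(-4) = 18*(-4) = -72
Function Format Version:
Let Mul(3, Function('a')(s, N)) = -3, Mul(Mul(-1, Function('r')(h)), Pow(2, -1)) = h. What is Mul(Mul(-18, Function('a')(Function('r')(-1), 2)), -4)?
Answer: -72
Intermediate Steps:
Function('r')(h) = Mul(-2, h)
Function('a')(s, N) = -1 (Function('a')(s, N) = Mul(Rational(1, 3), -3) = -1)
Mul(Mul(-18, Function('a')(Function('r')(-1), 2)), -4) = Mul(Mul(-18, -1), -4) = Mul(18, -4) = -72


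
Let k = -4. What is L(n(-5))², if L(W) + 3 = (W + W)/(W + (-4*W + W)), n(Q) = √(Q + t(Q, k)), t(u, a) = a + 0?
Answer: 16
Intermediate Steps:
t(u, a) = a
n(Q) = √(-4 + Q) (n(Q) = √(Q - 4) = √(-4 + Q))
L(W) = -4 (L(W) = -3 + (W + W)/(W + (-4*W + W)) = -3 + (2*W)/(W - 3*W) = -3 + (2*W)/((-2*W)) = -3 + (2*W)*(-1/(2*W)) = -3 - 1 = -4)
L(n(-5))² = (-4)² = 16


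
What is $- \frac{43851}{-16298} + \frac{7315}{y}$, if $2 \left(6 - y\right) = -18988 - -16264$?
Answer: $\frac{4716001}{586728} \approx 8.0378$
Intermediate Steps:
$y = 1368$ ($y = 6 - \frac{-18988 - -16264}{2} = 6 - \frac{-18988 + 16264}{2} = 6 - -1362 = 6 + 1362 = 1368$)
$- \frac{43851}{-16298} + \frac{7315}{y} = - \frac{43851}{-16298} + \frac{7315}{1368} = \left(-43851\right) \left(- \frac{1}{16298}\right) + 7315 \cdot \frac{1}{1368} = \frac{43851}{16298} + \frac{385}{72} = \frac{4716001}{586728}$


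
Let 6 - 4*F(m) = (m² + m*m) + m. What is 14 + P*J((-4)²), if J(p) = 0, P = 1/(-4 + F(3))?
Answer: 14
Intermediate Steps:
F(m) = 3/2 - m²/2 - m/4 (F(m) = 3/2 - ((m² + m*m) + m)/4 = 3/2 - ((m² + m²) + m)/4 = 3/2 - (2*m² + m)/4 = 3/2 - (m + 2*m²)/4 = 3/2 + (-m²/2 - m/4) = 3/2 - m²/2 - m/4)
P = -4/31 (P = 1/(-4 + (3/2 - ½*3² - ¼*3)) = 1/(-4 + (3/2 - ½*9 - ¾)) = 1/(-4 + (3/2 - 9/2 - ¾)) = 1/(-4 - 15/4) = 1/(-31/4) = -4/31 ≈ -0.12903)
14 + P*J((-4)²) = 14 - 4/31*0 = 14 + 0 = 14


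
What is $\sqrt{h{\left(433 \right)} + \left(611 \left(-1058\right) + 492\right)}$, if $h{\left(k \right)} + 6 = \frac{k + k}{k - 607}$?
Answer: $\frac{i \sqrt{4889248359}}{87} \approx 803.71 i$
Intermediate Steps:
$h{\left(k \right)} = -6 + \frac{2 k}{-607 + k}$ ($h{\left(k \right)} = -6 + \frac{k + k}{k - 607} = -6 + \frac{2 k}{-607 + k}$)
$\sqrt{h{\left(433 \right)} + \left(611 \left(-1058\right) + 492\right)} = \sqrt{\frac{2 \left(1821 - 866\right)}{-607 + 433} + \left(611 \left(-1058\right) + 492\right)} = \sqrt{\frac{2 \left(1821 - 866\right)}{-174} + \left(-646438 + 492\right)} = \sqrt{2 \left(- \frac{1}{174}\right) 955 - 645946} = \sqrt{- \frac{955}{87} - 645946} = \sqrt{- \frac{56198257}{87}} = \frac{i \sqrt{4889248359}}{87}$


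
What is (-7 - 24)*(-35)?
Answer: 1085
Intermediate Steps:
(-7 - 24)*(-35) = -31*(-35) = 1085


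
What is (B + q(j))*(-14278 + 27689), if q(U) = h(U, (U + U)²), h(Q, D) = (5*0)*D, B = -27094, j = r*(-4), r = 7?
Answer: -363357634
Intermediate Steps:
j = -28 (j = 7*(-4) = -28)
h(Q, D) = 0 (h(Q, D) = 0*D = 0)
q(U) = 0
(B + q(j))*(-14278 + 27689) = (-27094 + 0)*(-14278 + 27689) = -27094*13411 = -363357634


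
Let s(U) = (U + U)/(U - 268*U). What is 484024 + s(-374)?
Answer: 129234406/267 ≈ 4.8402e+5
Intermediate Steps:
s(U) = -2/267 (s(U) = (2*U)/((-267*U)) = (2*U)*(-1/(267*U)) = -2/267)
484024 + s(-374) = 484024 - 2/267 = 129234406/267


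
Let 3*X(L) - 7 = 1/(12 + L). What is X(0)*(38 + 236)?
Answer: 11645/18 ≈ 646.94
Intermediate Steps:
X(L) = 7/3 + 1/(3*(12 + L))
X(0)*(38 + 236) = ((85 + 7*0)/(3*(12 + 0)))*(38 + 236) = ((⅓)*(85 + 0)/12)*274 = ((⅓)*(1/12)*85)*274 = (85/36)*274 = 11645/18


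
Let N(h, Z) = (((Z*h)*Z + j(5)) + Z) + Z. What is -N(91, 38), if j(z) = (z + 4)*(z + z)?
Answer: -131570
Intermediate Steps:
j(z) = 2*z*(4 + z) (j(z) = (4 + z)*(2*z) = 2*z*(4 + z))
N(h, Z) = 90 + 2*Z + h*Z² (N(h, Z) = (((Z*h)*Z + 2*5*(4 + 5)) + Z) + Z = ((h*Z² + 2*5*9) + Z) + Z = ((h*Z² + 90) + Z) + Z = ((90 + h*Z²) + Z) + Z = (90 + Z + h*Z²) + Z = 90 + 2*Z + h*Z²)
-N(91, 38) = -(90 + 2*38 + 91*38²) = -(90 + 76 + 91*1444) = -(90 + 76 + 131404) = -1*131570 = -131570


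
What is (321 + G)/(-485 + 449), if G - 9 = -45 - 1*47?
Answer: -119/18 ≈ -6.6111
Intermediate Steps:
G = -83 (G = 9 + (-45 - 1*47) = 9 + (-45 - 47) = 9 - 92 = -83)
(321 + G)/(-485 + 449) = (321 - 83)/(-485 + 449) = 238/(-36) = 238*(-1/36) = -119/18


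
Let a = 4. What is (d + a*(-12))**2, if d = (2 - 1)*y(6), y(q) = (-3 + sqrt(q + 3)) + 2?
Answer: 2116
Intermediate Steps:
y(q) = -1 + sqrt(3 + q) (y(q) = (-3 + sqrt(3 + q)) + 2 = -1 + sqrt(3 + q))
d = 2 (d = (2 - 1)*(-1 + sqrt(3 + 6)) = 1*(-1 + sqrt(9)) = 1*(-1 + 3) = 1*2 = 2)
(d + a*(-12))**2 = (2 + 4*(-12))**2 = (2 - 48)**2 = (-46)**2 = 2116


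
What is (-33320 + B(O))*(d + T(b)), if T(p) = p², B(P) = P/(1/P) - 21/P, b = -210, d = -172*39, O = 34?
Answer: -20445889512/17 ≈ -1.2027e+9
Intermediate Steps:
d = -6708
B(P) = P² - 21/P (B(P) = P*P - 21/P = P² - 21/P)
(-33320 + B(O))*(d + T(b)) = (-33320 + (-21 + 34³)/34)*(-6708 + (-210)²) = (-33320 + (-21 + 39304)/34)*(-6708 + 44100) = (-33320 + (1/34)*39283)*37392 = (-33320 + 39283/34)*37392 = -1093597/34*37392 = -20445889512/17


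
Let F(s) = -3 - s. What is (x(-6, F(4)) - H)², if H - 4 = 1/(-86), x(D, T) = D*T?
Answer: 10686361/7396 ≈ 1444.9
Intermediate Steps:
H = 343/86 (H = 4 + 1/(-86) = 4 - 1/86 = 343/86 ≈ 3.9884)
(x(-6, F(4)) - H)² = (-6*(-3 - 1*4) - 1*343/86)² = (-6*(-3 - 4) - 343/86)² = (-6*(-7) - 343/86)² = (42 - 343/86)² = (3269/86)² = 10686361/7396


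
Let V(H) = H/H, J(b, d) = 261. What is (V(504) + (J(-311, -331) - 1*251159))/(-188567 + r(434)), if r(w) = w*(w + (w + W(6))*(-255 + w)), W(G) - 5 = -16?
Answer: -250897/32860967 ≈ -0.0076351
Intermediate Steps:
W(G) = -11 (W(G) = 5 - 16 = -11)
V(H) = 1
r(w) = w*(w + (-255 + w)*(-11 + w)) (r(w) = w*(w + (w - 11)*(-255 + w)) = w*(w + (-11 + w)*(-255 + w)) = w*(w + (-255 + w)*(-11 + w)))
(V(504) + (J(-311, -331) - 1*251159))/(-188567 + r(434)) = (1 + (261 - 1*251159))/(-188567 + 434*(2805 + 434**2 - 265*434)) = (1 + (261 - 251159))/(-188567 + 434*(2805 + 188356 - 115010)) = (1 - 250898)/(-188567 + 434*76151) = -250897/(-188567 + 33049534) = -250897/32860967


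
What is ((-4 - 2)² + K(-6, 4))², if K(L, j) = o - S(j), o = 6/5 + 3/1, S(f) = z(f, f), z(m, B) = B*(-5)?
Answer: 90601/25 ≈ 3624.0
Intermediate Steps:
z(m, B) = -5*B
S(f) = -5*f
o = 21/5 (o = 6*(⅕) + 3*1 = 6/5 + 3 = 21/5 ≈ 4.2000)
K(L, j) = 21/5 + 5*j (K(L, j) = 21/5 - (-5)*j = 21/5 + 5*j)
((-4 - 2)² + K(-6, 4))² = ((-4 - 2)² + (21/5 + 5*4))² = ((-6)² + (21/5 + 20))² = (36 + 121/5)² = (301/5)² = 90601/25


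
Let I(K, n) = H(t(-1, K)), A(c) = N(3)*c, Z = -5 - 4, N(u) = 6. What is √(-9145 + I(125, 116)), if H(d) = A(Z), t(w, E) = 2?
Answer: I*√9199 ≈ 95.911*I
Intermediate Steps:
Z = -9
A(c) = 6*c
H(d) = -54 (H(d) = 6*(-9) = -54)
I(K, n) = -54
√(-9145 + I(125, 116)) = √(-9145 - 54) = √(-9199) = I*√9199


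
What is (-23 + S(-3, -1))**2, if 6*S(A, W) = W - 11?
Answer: 625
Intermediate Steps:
S(A, W) = -11/6 + W/6 (S(A, W) = (W - 11)/6 = (-11 + W)/6 = -11/6 + W/6)
(-23 + S(-3, -1))**2 = (-23 + (-11/6 + (1/6)*(-1)))**2 = (-23 + (-11/6 - 1/6))**2 = (-23 - 2)**2 = (-25)**2 = 625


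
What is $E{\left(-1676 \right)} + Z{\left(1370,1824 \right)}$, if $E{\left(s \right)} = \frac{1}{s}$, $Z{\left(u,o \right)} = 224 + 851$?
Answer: $\frac{1801699}{1676} \approx 1075.0$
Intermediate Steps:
$Z{\left(u,o \right)} = 1075$
$E{\left(-1676 \right)} + Z{\left(1370,1824 \right)} = \frac{1}{-1676} + 1075 = - \frac{1}{1676} + 1075 = \frac{1801699}{1676}$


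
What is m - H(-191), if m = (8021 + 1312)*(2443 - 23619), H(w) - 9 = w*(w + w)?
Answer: -197708579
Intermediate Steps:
H(w) = 9 + 2*w**2 (H(w) = 9 + w*(w + w) = 9 + w*(2*w) = 9 + 2*w**2)
m = -197635608 (m = 9333*(-21176) = -197635608)
m - H(-191) = -197635608 - (9 + 2*(-191)**2) = -197635608 - (9 + 2*36481) = -197635608 - (9 + 72962) = -197635608 - 1*72971 = -197635608 - 72971 = -197708579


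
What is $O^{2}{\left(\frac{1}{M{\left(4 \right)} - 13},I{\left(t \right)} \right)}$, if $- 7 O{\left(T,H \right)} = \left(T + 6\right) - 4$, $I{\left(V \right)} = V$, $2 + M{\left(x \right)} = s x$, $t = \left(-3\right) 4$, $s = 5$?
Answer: $\frac{121}{1225} \approx 0.098776$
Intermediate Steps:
$t = -12$
$M{\left(x \right)} = -2 + 5 x$
$O{\left(T,H \right)} = - \frac{2}{7} - \frac{T}{7}$ ($O{\left(T,H \right)} = - \frac{\left(T + 6\right) - 4}{7} = - \frac{\left(6 + T\right) - 4}{7} = - \frac{2 + T}{7} = - \frac{2}{7} - \frac{T}{7}$)
$O^{2}{\left(\frac{1}{M{\left(4 \right)} - 13},I{\left(t \right)} \right)} = \left(- \frac{2}{7} - \frac{1}{7 \left(\left(-2 + 5 \cdot 4\right) - 13\right)}\right)^{2} = \left(- \frac{2}{7} - \frac{1}{7 \left(\left(-2 + 20\right) - 13\right)}\right)^{2} = \left(- \frac{2}{7} - \frac{1}{7 \left(18 - 13\right)}\right)^{2} = \left(- \frac{2}{7} - \frac{1}{7 \cdot 5}\right)^{2} = \left(- \frac{2}{7} - \frac{1}{35}\right)^{2} = \left(- \frac{11}{35}\right)^{2} = \frac{121}{1225}$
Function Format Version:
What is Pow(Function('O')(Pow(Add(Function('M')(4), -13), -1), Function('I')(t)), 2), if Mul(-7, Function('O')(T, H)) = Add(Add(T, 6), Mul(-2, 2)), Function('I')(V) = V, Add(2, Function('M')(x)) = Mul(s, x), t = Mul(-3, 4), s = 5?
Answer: Rational(121, 1225) ≈ 0.098776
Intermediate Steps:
t = -12
Function('M')(x) = Add(-2, Mul(5, x))
Function('O')(T, H) = Add(Rational(-2, 7), Mul(Rational(-1, 7), T)) (Function('O')(T, H) = Mul(Rational(-1, 7), Add(Add(T, 6), Mul(-2, 2))) = Mul(Rational(-1, 7), Add(Add(6, T), -4)) = Mul(Rational(-1, 7), Add(2, T)) = Add(Rational(-2, 7), Mul(Rational(-1, 7), T)))
Pow(Function('O')(Pow(Add(Function('M')(4), -13), -1), Function('I')(t)), 2) = Pow(Add(Rational(-2, 7), Mul(Rational(-1, 7), Pow(Add(Add(-2, Mul(5, 4)), -13), -1))), 2) = Pow(Add(Rational(-2, 7), Mul(Rational(-1, 7), Pow(Add(Add(-2, 20), -13), -1))), 2) = Pow(Add(Rational(-2, 7), Mul(Rational(-1, 7), Pow(Add(18, -13), -1))), 2) = Pow(Add(Rational(-2, 7), Mul(Rational(-1, 7), Pow(5, -1))), 2) = Pow(Add(Rational(-2, 7), Mul(Rational(-1, 7), Rational(1, 5))), 2) = Pow(Add(Rational(-2, 7), Rational(-1, 35)), 2) = Pow(Rational(-11, 35), 2) = Rational(121, 1225)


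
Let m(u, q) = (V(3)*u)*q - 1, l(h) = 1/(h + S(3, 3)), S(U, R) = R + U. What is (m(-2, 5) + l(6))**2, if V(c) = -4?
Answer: 219961/144 ≈ 1527.5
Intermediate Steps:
l(h) = 1/(6 + h) (l(h) = 1/(h + (3 + 3)) = 1/(h + 6) = 1/(6 + h))
m(u, q) = -1 - 4*q*u (m(u, q) = (-4*u)*q - 1 = -4*q*u - 1 = -1 - 4*q*u)
(m(-2, 5) + l(6))**2 = ((-1 - 4*5*(-2)) + 1/(6 + 6))**2 = ((-1 + 40) + 1/12)**2 = (39 + 1/12)**2 = (469/12)**2 = 219961/144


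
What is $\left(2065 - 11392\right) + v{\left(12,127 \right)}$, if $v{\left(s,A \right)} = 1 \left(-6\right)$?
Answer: $-9333$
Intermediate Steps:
$v{\left(s,A \right)} = -6$
$\left(2065 - 11392\right) + v{\left(12,127 \right)} = \left(2065 - 11392\right) - 6 = -9327 - 6 = -9333$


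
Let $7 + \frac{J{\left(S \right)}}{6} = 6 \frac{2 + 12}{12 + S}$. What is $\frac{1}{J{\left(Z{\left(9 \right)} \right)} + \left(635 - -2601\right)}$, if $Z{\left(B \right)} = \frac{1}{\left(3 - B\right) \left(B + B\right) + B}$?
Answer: $\frac{1187}{3841174} \approx 0.00030902$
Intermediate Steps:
$Z{\left(B \right)} = \frac{1}{B + 2 B \left(3 - B\right)}$ ($Z{\left(B \right)} = \frac{1}{\left(3 - B\right) 2 B + B} = \frac{1}{2 B \left(3 - B\right) + B} = \frac{1}{B + 2 B \left(3 - B\right)}$)
$J{\left(S \right)} = -42 + \frac{504}{12 + S}$ ($J{\left(S \right)} = -42 + 6 \cdot 6 \frac{2 + 12}{12 + S} = -42 + 6 \cdot 6 \frac{14}{12 + S} = -42 + 6 \frac{84}{12 + S} = -42 + \frac{504}{12 + S}$)
$\frac{1}{J{\left(Z{\left(9 \right)} \right)} + \left(635 - -2601\right)} = \frac{1}{- \frac{42 \left(- \frac{1}{9 \left(-7 + 2 \cdot 9\right)}\right)}{12 - \frac{1}{9 \left(-7 + 2 \cdot 9\right)}} + \left(635 - -2601\right)} = \frac{1}{- \frac{42 \left(\left(-1\right) \frac{1}{9} \frac{1}{-7 + 18}\right)}{12 - \frac{1}{9 \left(-7 + 18\right)}} + \left(635 + 2601\right)} = \frac{1}{- \frac{42 \left(\left(-1\right) \frac{1}{9} \cdot \frac{1}{11}\right)}{12 - \frac{1}{9 \cdot 11}} + 3236} = \frac{1}{- \frac{42 \left(\left(-1\right) \frac{1}{9} \cdot \frac{1}{11}\right)}{12 - \frac{1}{9} \cdot \frac{1}{11}} + 3236} = \frac{1}{\left(-42\right) \left(- \frac{1}{99}\right) \frac{1}{12 - \frac{1}{99}} + 3236} = \frac{1}{\left(-42\right) \left(- \frac{1}{99}\right) \frac{1}{\frac{1187}{99}} + 3236} = \frac{1}{\left(-42\right) \left(- \frac{1}{99}\right) \frac{99}{1187} + 3236} = \frac{1}{\frac{42}{1187} + 3236} = \frac{1}{\frac{3841174}{1187}} = \frac{1187}{3841174}$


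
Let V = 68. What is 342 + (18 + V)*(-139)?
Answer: -11612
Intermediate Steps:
342 + (18 + V)*(-139) = 342 + (18 + 68)*(-139) = 342 + 86*(-139) = 342 - 11954 = -11612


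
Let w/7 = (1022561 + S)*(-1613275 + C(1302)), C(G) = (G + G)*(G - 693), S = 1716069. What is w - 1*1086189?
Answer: -526017966179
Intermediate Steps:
C(G) = 2*G*(-693 + G) (C(G) = (2*G)*(-693 + G) = 2*G*(-693 + G))
w = -526016879990 (w = 7*((1022561 + 1716069)*(-1613275 + 2*1302*(-693 + 1302))) = 7*(2738630*(-1613275 + 2*1302*609)) = 7*(2738630*(-1613275 + 1585836)) = 7*(2738630*(-27439)) = 7*(-75145268570) = -526016879990)
w - 1*1086189 = -526016879990 - 1*1086189 = -526016879990 - 1086189 = -526017966179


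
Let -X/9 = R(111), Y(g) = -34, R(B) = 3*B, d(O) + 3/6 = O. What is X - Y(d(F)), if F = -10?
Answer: -2963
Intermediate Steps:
d(O) = -½ + O
X = -2997 (X = -27*111 = -9*333 = -2997)
X - Y(d(F)) = -2997 - 1*(-34) = -2997 + 34 = -2963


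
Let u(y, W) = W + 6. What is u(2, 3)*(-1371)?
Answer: -12339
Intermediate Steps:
u(y, W) = 6 + W
u(2, 3)*(-1371) = (6 + 3)*(-1371) = 9*(-1371) = -12339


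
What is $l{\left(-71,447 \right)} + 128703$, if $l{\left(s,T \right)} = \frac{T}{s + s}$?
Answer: $\frac{18275379}{142} \approx 1.287 \cdot 10^{5}$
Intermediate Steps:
$l{\left(s,T \right)} = \frac{T}{2 s}$
$l{\left(-71,447 \right)} + 128703 = \frac{1}{2} \cdot 447 \frac{1}{-71} + 128703 = \frac{1}{2} \cdot 447 \left(- \frac{1}{71}\right) + 128703 = - \frac{447}{142} + 128703 = \frac{18275379}{142}$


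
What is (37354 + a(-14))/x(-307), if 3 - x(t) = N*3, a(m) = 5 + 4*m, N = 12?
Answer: -37303/33 ≈ -1130.4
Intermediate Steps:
x(t) = -33 (x(t) = 3 - 12*3 = 3 - 1*36 = 3 - 36 = -33)
(37354 + a(-14))/x(-307) = (37354 + (5 + 4*(-14)))/(-33) = (37354 + (5 - 56))*(-1/33) = (37354 - 51)*(-1/33) = 37303*(-1/33) = -37303/33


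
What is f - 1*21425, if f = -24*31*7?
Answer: -26633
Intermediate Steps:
f = -5208 (f = -744*7 = -5208)
f - 1*21425 = -5208 - 1*21425 = -5208 - 21425 = -26633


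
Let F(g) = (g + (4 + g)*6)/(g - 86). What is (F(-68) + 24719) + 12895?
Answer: 2896504/77 ≈ 37617.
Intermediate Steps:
F(g) = (24 + 7*g)/(-86 + g) (F(g) = (g + (24 + 6*g))/(-86 + g) = (24 + 7*g)/(-86 + g))
(F(-68) + 24719) + 12895 = ((24 + 7*(-68))/(-86 - 68) + 24719) + 12895 = ((24 - 476)/(-154) + 24719) + 12895 = (-1/154*(-452) + 24719) + 12895 = (226/77 + 24719) + 12895 = 1903589/77 + 12895 = 2896504/77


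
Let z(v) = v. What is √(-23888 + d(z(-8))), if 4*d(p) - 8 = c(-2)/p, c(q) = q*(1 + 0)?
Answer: 5*I*√15287/4 ≈ 154.55*I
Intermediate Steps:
c(q) = q (c(q) = q*1 = q)
d(p) = 2 - 1/(2*p) (d(p) = 2 + (-2/p)/4 = 2 - 1/(2*p))
√(-23888 + d(z(-8))) = √(-23888 + (2 - ½/(-8))) = √(-23888 + (2 - ½*(-⅛))) = √(-23888 + (2 + 1/16)) = √(-23888 + 33/16) = √(-382175/16) = 5*I*√15287/4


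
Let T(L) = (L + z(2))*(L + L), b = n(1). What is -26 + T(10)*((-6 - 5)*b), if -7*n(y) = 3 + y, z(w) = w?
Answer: 10378/7 ≈ 1482.6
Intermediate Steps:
n(y) = -3/7 - y/7 (n(y) = -(3 + y)/7 = -3/7 - y/7)
b = -4/7 (b = -3/7 - 1/7*1 = -3/7 - 1/7 = -4/7 ≈ -0.57143)
T(L) = 2*L*(2 + L) (T(L) = (L + 2)*(L + L) = (2 + L)*(2*L) = 2*L*(2 + L))
-26 + T(10)*((-6 - 5)*b) = -26 + (2*10*(2 + 10))*((-6 - 5)*(-4/7)) = -26 + (2*10*12)*(-11*(-4/7)) = -26 + 240*(44/7) = -26 + 10560/7 = 10378/7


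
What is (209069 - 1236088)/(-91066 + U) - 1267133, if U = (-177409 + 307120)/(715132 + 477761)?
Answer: -45883264963258408/36210621409 ≈ -1.2671e+6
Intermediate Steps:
U = 43237/397631 (U = 129711/1192893 = 129711*(1/1192893) = 43237/397631 ≈ 0.10874)
(209069 - 1236088)/(-91066 + U) - 1267133 = (209069 - 1236088)/(-91066 + 43237/397631) - 1267133 = -1027019/(-36210621409/397631) - 1267133 = -1027019*(-397631/36210621409) - 1267133 = 408374591989/36210621409 - 1267133 = -45883264963258408/36210621409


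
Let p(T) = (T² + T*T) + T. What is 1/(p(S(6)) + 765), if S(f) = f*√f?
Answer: 133/159177 - 2*√6/477531 ≈ 0.00082529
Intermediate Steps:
S(f) = f^(3/2)
p(T) = T + 2*T² (p(T) = (T² + T²) + T = 2*T² + T = T + 2*T²)
1/(p(S(6)) + 765) = 1/(6^(3/2)*(1 + 2*6^(3/2)) + 765) = 1/((6*√6)*(1 + 2*(6*√6)) + 765) = 1/((6*√6)*(1 + 12*√6) + 765) = 1/(6*√6*(1 + 12*√6) + 765) = 1/(765 + 6*√6*(1 + 12*√6))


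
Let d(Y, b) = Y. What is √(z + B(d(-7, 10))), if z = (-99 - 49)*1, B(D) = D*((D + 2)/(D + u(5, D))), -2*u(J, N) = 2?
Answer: I*√2438/4 ≈ 12.344*I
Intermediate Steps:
u(J, N) = -1 (u(J, N) = -½*2 = -1)
B(D) = D*(2 + D)/(-1 + D) (B(D) = D*((D + 2)/(D - 1)) = D*((2 + D)/(-1 + D)) = D*(2 + D)/(-1 + D))
z = -148 (z = -148*1 = -148)
√(z + B(d(-7, 10))) = √(-148 - 7*(2 - 7)/(-1 - 7)) = √(-148 - 7*(-5)/(-8)) = √(-148 - 7*(-⅛)*(-5)) = √(-148 - 35/8) = √(-1219/8) = I*√2438/4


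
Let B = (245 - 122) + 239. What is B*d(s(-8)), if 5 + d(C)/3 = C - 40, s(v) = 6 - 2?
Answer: -44526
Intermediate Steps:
s(v) = 4
B = 362 (B = 123 + 239 = 362)
d(C) = -135 + 3*C (d(C) = -15 + 3*(C - 40) = -15 + 3*(-40 + C) = -15 + (-120 + 3*C) = -135 + 3*C)
B*d(s(-8)) = 362*(-135 + 3*4) = 362*(-135 + 12) = 362*(-123) = -44526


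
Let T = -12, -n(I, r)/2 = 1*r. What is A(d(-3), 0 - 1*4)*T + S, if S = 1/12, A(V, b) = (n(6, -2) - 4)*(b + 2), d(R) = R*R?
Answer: 1/12 ≈ 0.083333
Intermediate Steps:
n(I, r) = -2*r
d(R) = R²
A(V, b) = 0 (A(V, b) = (-2*(-2) - 4)*(b + 2) = (4 - 4)*(2 + b) = 0*(2 + b) = 0)
S = 1/12 ≈ 0.083333
A(d(-3), 0 - 1*4)*T + S = 0*(-12) + 1/12 = 0 + 1/12 = 1/12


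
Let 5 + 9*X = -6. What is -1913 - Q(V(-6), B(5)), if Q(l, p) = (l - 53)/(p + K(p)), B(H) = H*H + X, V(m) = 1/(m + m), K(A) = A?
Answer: -3273145/1712 ≈ -1911.9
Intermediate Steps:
X = -11/9 (X = -5/9 + (⅑)*(-6) = -5/9 - ⅔ = -11/9 ≈ -1.2222)
V(m) = 1/(2*m)
B(H) = -11/9 + H² (B(H) = H*H - 11/9 = H² - 11/9 = -11/9 + H²)
Q(l, p) = (-53 + l)/(2*p) (Q(l, p) = (l - 53)/(p + p) = (-53 + l)/((2*p)) = (-53 + l)*(1/(2*p)) = (-53 + l)/(2*p))
-1913 - Q(V(-6), B(5)) = -1913 - (-53 + (½)/(-6))/(2*(-11/9 + 5²)) = -1913 - (-53 + (½)*(-⅙))/(2*(-11/9 + 25)) = -1913 - (-53 - 1/12)/(2*214/9) = -1913 - 9*(-637)/(2*214*12) = -1913 - 1*(-1911/1712) = -1913 + 1911/1712 = -3273145/1712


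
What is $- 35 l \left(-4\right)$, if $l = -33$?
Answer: $-4620$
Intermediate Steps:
$- 35 l \left(-4\right) = \left(-35\right) \left(-33\right) \left(-4\right) = 1155 \left(-4\right) = -4620$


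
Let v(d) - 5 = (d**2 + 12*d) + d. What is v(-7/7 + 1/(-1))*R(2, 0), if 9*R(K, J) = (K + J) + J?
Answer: -34/9 ≈ -3.7778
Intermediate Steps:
R(K, J) = K/9 + 2*J/9 (R(K, J) = ((K + J) + J)/9 = ((J + K) + J)/9 = (K + 2*J)/9 = K/9 + 2*J/9)
v(d) = 5 + d**2 + 13*d (v(d) = 5 + ((d**2 + 12*d) + d) = 5 + (d**2 + 13*d) = 5 + d**2 + 13*d)
v(-7/7 + 1/(-1))*R(2, 0) = (5 + (-7/7 + 1/(-1))**2 + 13*(-7/7 + 1/(-1)))*((1/9)*2 + (2/9)*0) = (5 + (-7*1/7 + 1*(-1))**2 + 13*(-7*1/7 + 1*(-1)))*(2/9 + 0) = (5 + (-1 - 1)**2 + 13*(-1 - 1))*(2/9) = (5 + (-2)**2 + 13*(-2))*(2/9) = (5 + 4 - 26)*(2/9) = -17*2/9 = -34/9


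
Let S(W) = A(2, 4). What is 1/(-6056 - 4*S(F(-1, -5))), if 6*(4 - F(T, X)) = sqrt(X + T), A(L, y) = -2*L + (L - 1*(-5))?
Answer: -1/6068 ≈ -0.00016480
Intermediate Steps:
A(L, y) = 5 - L (A(L, y) = -2*L + (L + 5) = -2*L + (5 + L) = 5 - L)
F(T, X) = 4 - sqrt(T + X)/6 (F(T, X) = 4 - sqrt(X + T)/6 = 4 - sqrt(T + X)/6)
S(W) = 3 (S(W) = 5 - 1*2 = 5 - 2 = 3)
1/(-6056 - 4*S(F(-1, -5))) = 1/(-6056 - 4*3) = 1/(-6056 - 12) = 1/(-6068) = -1/6068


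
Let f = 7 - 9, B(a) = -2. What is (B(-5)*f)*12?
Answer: 48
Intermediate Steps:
f = -2
(B(-5)*f)*12 = -2*(-2)*12 = 4*12 = 48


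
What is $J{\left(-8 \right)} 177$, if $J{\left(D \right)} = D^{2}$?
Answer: $11328$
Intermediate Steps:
$J{\left(-8 \right)} 177 = \left(-8\right)^{2} \cdot 177 = 64 \cdot 177 = 11328$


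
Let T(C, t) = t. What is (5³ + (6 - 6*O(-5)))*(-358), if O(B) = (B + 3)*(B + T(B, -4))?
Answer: -8234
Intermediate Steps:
O(B) = (-4 + B)*(3 + B) (O(B) = (B + 3)*(B - 4) = (3 + B)*(-4 + B) = (-4 + B)*(3 + B))
(5³ + (6 - 6*O(-5)))*(-358) = (5³ + (6 - 6*(-12 + (-5)² - 1*(-5))))*(-358) = (125 + (6 - 6*(-12 + 25 + 5)))*(-358) = (125 + (6 - 6*18))*(-358) = (125 + (6 - 108))*(-358) = (125 - 102)*(-358) = 23*(-358) = -8234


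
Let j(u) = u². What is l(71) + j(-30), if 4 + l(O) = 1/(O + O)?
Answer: 127233/142 ≈ 896.01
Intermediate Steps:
l(O) = -4 + 1/(2*O) (l(O) = -4 + 1/(O + O) = -4 + 1/(2*O))
l(71) + j(-30) = (-4 + (½)/71) + (-30)² = (-4 + (½)*(1/71)) + 900 = (-4 + 1/142) + 900 = -567/142 + 900 = 127233/142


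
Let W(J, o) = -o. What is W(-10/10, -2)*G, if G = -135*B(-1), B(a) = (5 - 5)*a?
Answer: 0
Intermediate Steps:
B(a) = 0 (B(a) = 0*a = 0)
G = 0 (G = -135*0 = 0)
W(-10/10, -2)*G = -1*(-2)*0 = 2*0 = 0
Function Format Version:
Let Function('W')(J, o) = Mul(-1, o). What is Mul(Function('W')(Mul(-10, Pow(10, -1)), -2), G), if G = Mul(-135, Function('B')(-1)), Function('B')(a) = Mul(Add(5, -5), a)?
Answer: 0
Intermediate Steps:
Function('B')(a) = 0 (Function('B')(a) = Mul(0, a) = 0)
G = 0 (G = Mul(-135, 0) = 0)
Mul(Function('W')(Mul(-10, Pow(10, -1)), -2), G) = Mul(Mul(-1, -2), 0) = Mul(2, 0) = 0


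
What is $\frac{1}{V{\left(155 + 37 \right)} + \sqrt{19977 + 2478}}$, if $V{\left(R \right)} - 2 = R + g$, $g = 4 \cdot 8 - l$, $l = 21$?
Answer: $\frac{41}{3914} - \frac{3 \sqrt{2495}}{19570} \approx 0.0028181$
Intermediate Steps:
$g = 11$ ($g = 4 \cdot 8 - 21 = 32 - 21 = 11$)
$V{\left(R \right)} = 13 + R$ ($V{\left(R \right)} = 2 + \left(R + 11\right) = 2 + \left(11 + R\right) = 13 + R$)
$\frac{1}{V{\left(155 + 37 \right)} + \sqrt{19977 + 2478}} = \frac{1}{\left(13 + \left(155 + 37\right)\right) + \sqrt{19977 + 2478}} = \frac{1}{\left(13 + 192\right) + \sqrt{22455}} = \frac{1}{205 + 3 \sqrt{2495}}$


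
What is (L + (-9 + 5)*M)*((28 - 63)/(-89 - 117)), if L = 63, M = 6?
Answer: 1365/206 ≈ 6.6262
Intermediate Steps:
(L + (-9 + 5)*M)*((28 - 63)/(-89 - 117)) = (63 + (-9 + 5)*6)*((28 - 63)/(-89 - 117)) = (63 - 4*6)*(-35/(-206)) = (63 - 24)*(-35*(-1/206)) = 39*(35/206) = 1365/206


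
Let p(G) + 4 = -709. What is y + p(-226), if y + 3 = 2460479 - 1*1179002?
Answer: 1280761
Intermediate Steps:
p(G) = -713 (p(G) = -4 - 709 = -713)
y = 1281474 (y = -3 + (2460479 - 1*1179002) = -3 + (2460479 - 1179002) = -3 + 1281477 = 1281474)
y + p(-226) = 1281474 - 713 = 1280761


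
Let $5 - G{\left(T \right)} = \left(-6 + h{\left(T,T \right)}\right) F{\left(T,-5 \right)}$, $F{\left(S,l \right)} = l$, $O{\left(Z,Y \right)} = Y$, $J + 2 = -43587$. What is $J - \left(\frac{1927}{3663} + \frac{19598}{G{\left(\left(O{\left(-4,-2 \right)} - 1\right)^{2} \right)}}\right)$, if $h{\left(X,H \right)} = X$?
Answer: $- \frac{1632578077}{36630} \approx -44569.0$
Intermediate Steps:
$J = -43589$ ($J = -2 - 43587 = -43589$)
$G{\left(T \right)} = -25 + 5 T$ ($G{\left(T \right)} = 5 - \left(-6 + T\right) \left(-5\right) = 5 - \left(30 - 5 T\right) = 5 + \left(-30 + 5 T\right) = -25 + 5 T$)
$J - \left(\frac{1927}{3663} + \frac{19598}{G{\left(\left(O{\left(-4,-2 \right)} - 1\right)^{2} \right)}}\right) = -43589 - \left(\frac{1927}{3663} + \frac{19598}{-25 + 5 \left(-2 - 1\right)^{2}}\right) = -43589 - \left(\frac{1927}{3663} + \frac{19598}{-25 + 5 \left(-3\right)^{2}}\right) = -43589 - \left(\frac{1927}{3663} + \frac{19598}{-25 + 5 \cdot 9}\right) = -43589 - \left(\frac{1927}{3663} + \frac{19598}{-25 + 45}\right) = -43589 - \left(\frac{1927}{3663} + \frac{19598}{20}\right) = -43589 - \frac{35913007}{36630} = - \frac{1632578077}{36630}$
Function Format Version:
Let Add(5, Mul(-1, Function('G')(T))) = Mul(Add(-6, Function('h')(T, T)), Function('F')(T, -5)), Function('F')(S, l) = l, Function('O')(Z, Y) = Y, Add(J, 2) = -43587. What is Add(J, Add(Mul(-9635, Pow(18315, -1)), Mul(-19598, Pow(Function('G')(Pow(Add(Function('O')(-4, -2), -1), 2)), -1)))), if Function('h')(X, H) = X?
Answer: Rational(-1632578077, 36630) ≈ -44569.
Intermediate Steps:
J = -43589 (J = Add(-2, -43587) = -43589)
Function('G')(T) = Add(-25, Mul(5, T)) (Function('G')(T) = Add(5, Mul(-1, Mul(Add(-6, T), -5))) = Add(5, Mul(-1, Add(30, Mul(-5, T)))) = Add(5, Add(-30, Mul(5, T))) = Add(-25, Mul(5, T)))
Add(J, Add(Mul(-9635, Pow(18315, -1)), Mul(-19598, Pow(Function('G')(Pow(Add(Function('O')(-4, -2), -1), 2)), -1)))) = Add(-43589, Add(Mul(-9635, Pow(18315, -1)), Mul(-19598, Pow(Add(-25, Mul(5, Pow(Add(-2, -1), 2))), -1)))) = Add(-43589, Add(Mul(-9635, Rational(1, 18315)), Mul(-19598, Pow(Add(-25, Mul(5, Pow(-3, 2))), -1)))) = Add(-43589, Add(Rational(-1927, 3663), Mul(-19598, Pow(Add(-25, Mul(5, 9)), -1)))) = Add(-43589, Add(Rational(-1927, 3663), Mul(-19598, Pow(Add(-25, 45), -1)))) = Add(-43589, Add(Rational(-1927, 3663), Mul(-19598, Pow(20, -1)))) = Add(-43589, Add(Rational(-1927, 3663), Mul(-19598, Rational(1, 20)))) = Add(-43589, Add(Rational(-1927, 3663), Rational(-9799, 10))) = Add(-43589, Rational(-35913007, 36630)) = Rational(-1632578077, 36630)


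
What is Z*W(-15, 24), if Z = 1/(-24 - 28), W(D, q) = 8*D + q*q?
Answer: -114/13 ≈ -8.7692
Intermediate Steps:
W(D, q) = q² + 8*D (W(D, q) = 8*D + q² = q² + 8*D)
Z = -1/52 (Z = 1/(-52) = -1/52 ≈ -0.019231)
Z*W(-15, 24) = -(24² + 8*(-15))/52 = -(576 - 120)/52 = -1/52*456 = -114/13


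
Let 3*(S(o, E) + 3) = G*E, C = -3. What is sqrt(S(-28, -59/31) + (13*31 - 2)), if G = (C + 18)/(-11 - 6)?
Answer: sqrt(110691607)/527 ≈ 19.964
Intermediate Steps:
G = -15/17 (G = (-3 + 18)/(-11 - 6) = 15/(-17) = 15*(-1/17) = -15/17 ≈ -0.88235)
S(o, E) = -3 - 5*E/17 (S(o, E) = -3 + (-15*E/17)/3 = -3 - 5*E/17)
sqrt(S(-28, -59/31) + (13*31 - 2)) = sqrt((-3 - (-295)/(17*31)) + (13*31 - 2)) = sqrt((-3 - (-295)/(17*31)) + (403 - 2)) = sqrt((-3 - 5/17*(-59/31)) + 401) = sqrt((-3 + 295/527) + 401) = sqrt(-1286/527 + 401) = sqrt(210041/527) = sqrt(110691607)/527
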